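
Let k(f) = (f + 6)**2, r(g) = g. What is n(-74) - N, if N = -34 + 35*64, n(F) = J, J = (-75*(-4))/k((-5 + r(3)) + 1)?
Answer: -2194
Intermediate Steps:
k(f) = (6 + f)**2
J = 12 (J = (-75*(-4))/((6 + ((-5 + 3) + 1))**2) = 300/((6 + (-2 + 1))**2) = 300/((6 - 1)**2) = 300/(5**2) = 300/25 = 300*(1/25) = 12)
n(F) = 12
N = 2206 (N = -34 + 2240 = 2206)
n(-74) - N = 12 - 1*2206 = 12 - 2206 = -2194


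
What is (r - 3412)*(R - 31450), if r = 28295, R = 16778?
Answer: -365083376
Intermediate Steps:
(r - 3412)*(R - 31450) = (28295 - 3412)*(16778 - 31450) = 24883*(-14672) = -365083376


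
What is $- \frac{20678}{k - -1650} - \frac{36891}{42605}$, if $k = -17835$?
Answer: $\frac{56781071}{137912385} \approx 0.41172$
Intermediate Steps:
$- \frac{20678}{k - -1650} - \frac{36891}{42605} = - \frac{20678}{-17835 - -1650} - \frac{36891}{42605} = - \frac{20678}{-17835 + 1650} - \frac{36891}{42605} = - \frac{20678}{-16185} - \frac{36891}{42605} = \left(-20678\right) \left(- \frac{1}{16185}\right) - \frac{36891}{42605} = \frac{20678}{16185} - \frac{36891}{42605} = \frac{56781071}{137912385}$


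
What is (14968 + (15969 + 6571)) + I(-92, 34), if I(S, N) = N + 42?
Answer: 37584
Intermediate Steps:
I(S, N) = 42 + N
(14968 + (15969 + 6571)) + I(-92, 34) = (14968 + (15969 + 6571)) + (42 + 34) = (14968 + 22540) + 76 = 37508 + 76 = 37584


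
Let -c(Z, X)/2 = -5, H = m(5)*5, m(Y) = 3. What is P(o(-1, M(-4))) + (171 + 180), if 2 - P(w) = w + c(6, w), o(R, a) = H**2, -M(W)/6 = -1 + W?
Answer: 118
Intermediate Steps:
M(W) = 6 - 6*W (M(W) = -6*(-1 + W) = 6 - 6*W)
H = 15 (H = 3*5 = 15)
o(R, a) = 225 (o(R, a) = 15**2 = 225)
c(Z, X) = 10 (c(Z, X) = -2*(-5) = 10)
P(w) = -8 - w (P(w) = 2 - (w + 10) = 2 - (10 + w) = 2 + (-10 - w) = -8 - w)
P(o(-1, M(-4))) + (171 + 180) = (-8 - 1*225) + (171 + 180) = (-8 - 225) + 351 = -233 + 351 = 118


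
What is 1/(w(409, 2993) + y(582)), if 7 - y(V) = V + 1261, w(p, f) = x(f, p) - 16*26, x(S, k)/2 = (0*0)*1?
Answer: -1/2252 ≈ -0.00044405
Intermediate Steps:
x(S, k) = 0 (x(S, k) = 2*((0*0)*1) = 2*(0*1) = 2*0 = 0)
w(p, f) = -416 (w(p, f) = 0 - 16*26 = 0 - 416 = -416)
y(V) = -1254 - V (y(V) = 7 - (V + 1261) = 7 - (1261 + V) = 7 + (-1261 - V) = -1254 - V)
1/(w(409, 2993) + y(582)) = 1/(-416 + (-1254 - 1*582)) = 1/(-416 + (-1254 - 582)) = 1/(-416 - 1836) = 1/(-2252) = -1/2252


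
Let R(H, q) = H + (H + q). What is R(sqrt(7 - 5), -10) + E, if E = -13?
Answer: -23 + 2*sqrt(2) ≈ -20.172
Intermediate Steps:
R(H, q) = q + 2*H
R(sqrt(7 - 5), -10) + E = (-10 + 2*sqrt(7 - 5)) - 13 = (-10 + 2*sqrt(2)) - 13 = -23 + 2*sqrt(2)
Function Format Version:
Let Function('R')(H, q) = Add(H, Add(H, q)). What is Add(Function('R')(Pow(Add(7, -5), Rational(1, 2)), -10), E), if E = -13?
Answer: Add(-23, Mul(2, Pow(2, Rational(1, 2)))) ≈ -20.172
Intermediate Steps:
Function('R')(H, q) = Add(q, Mul(2, H))
Add(Function('R')(Pow(Add(7, -5), Rational(1, 2)), -10), E) = Add(Add(-10, Mul(2, Pow(Add(7, -5), Rational(1, 2)))), -13) = Add(Add(-10, Mul(2, Pow(2, Rational(1, 2)))), -13) = Add(-23, Mul(2, Pow(2, Rational(1, 2))))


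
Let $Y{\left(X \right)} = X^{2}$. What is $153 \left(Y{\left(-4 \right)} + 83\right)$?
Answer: $15147$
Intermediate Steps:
$153 \left(Y{\left(-4 \right)} + 83\right) = 153 \left(\left(-4\right)^{2} + 83\right) = 153 \left(16 + 83\right) = 153 \cdot 99 = 15147$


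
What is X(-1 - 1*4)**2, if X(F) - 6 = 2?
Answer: 64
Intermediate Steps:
X(F) = 8 (X(F) = 6 + 2 = 8)
X(-1 - 1*4)**2 = 8**2 = 64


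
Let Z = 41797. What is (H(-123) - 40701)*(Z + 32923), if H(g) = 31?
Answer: -3038862400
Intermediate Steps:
(H(-123) - 40701)*(Z + 32923) = (31 - 40701)*(41797 + 32923) = -40670*74720 = -3038862400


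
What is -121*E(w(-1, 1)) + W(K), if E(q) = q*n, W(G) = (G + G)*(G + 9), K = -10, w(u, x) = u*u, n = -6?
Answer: 746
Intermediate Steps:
w(u, x) = u²
W(G) = 2*G*(9 + G) (W(G) = (2*G)*(9 + G) = 2*G*(9 + G))
E(q) = -6*q (E(q) = q*(-6) = -6*q)
-121*E(w(-1, 1)) + W(K) = -(-726)*(-1)² + 2*(-10)*(9 - 10) = -(-726) + 2*(-10)*(-1) = -121*(-6) + 20 = 726 + 20 = 746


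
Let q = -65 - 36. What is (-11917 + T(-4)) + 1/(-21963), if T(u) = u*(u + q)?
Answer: -252508612/21963 ≈ -11497.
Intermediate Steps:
q = -101
T(u) = u*(-101 + u) (T(u) = u*(u - 101) = u*(-101 + u))
(-11917 + T(-4)) + 1/(-21963) = (-11917 - 4*(-101 - 4)) + 1/(-21963) = (-11917 - 4*(-105)) - 1/21963 = (-11917 + 420) - 1/21963 = -11497 - 1/21963 = -252508612/21963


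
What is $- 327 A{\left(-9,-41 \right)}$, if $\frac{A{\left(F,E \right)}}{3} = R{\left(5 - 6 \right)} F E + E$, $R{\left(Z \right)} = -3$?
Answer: $1126188$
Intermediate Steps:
$A{\left(F,E \right)} = 3 E - 9 E F$ ($A{\left(F,E \right)} = 3 \left(- 3 F E + E\right) = 3 \left(- 3 E F + E\right) = 3 \left(E - 3 E F\right) = 3 E - 9 E F$)
$- 327 A{\left(-9,-41 \right)} = - 327 \cdot 3 \left(-41\right) \left(1 - -27\right) = - 327 \cdot 3 \left(-41\right) \left(1 + 27\right) = - 327 \cdot 3 \left(-41\right) 28 = \left(-327\right) \left(-3444\right) = 1126188$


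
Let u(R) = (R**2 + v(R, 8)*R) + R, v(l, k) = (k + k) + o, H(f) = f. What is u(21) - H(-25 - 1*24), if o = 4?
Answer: 931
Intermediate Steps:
v(l, k) = 4 + 2*k (v(l, k) = (k + k) + 4 = 2*k + 4 = 4 + 2*k)
u(R) = R**2 + 21*R (u(R) = (R**2 + (4 + 2*8)*R) + R = (R**2 + (4 + 16)*R) + R = (R**2 + 20*R) + R = R**2 + 21*R)
u(21) - H(-25 - 1*24) = 21*(21 + 21) - (-25 - 1*24) = 21*42 - (-25 - 24) = 882 - 1*(-49) = 882 + 49 = 931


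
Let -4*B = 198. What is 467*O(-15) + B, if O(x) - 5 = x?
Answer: -9439/2 ≈ -4719.5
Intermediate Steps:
B = -99/2 (B = -¼*198 = -99/2 ≈ -49.500)
O(x) = 5 + x
467*O(-15) + B = 467*(5 - 15) - 99/2 = 467*(-10) - 99/2 = -4670 - 99/2 = -9439/2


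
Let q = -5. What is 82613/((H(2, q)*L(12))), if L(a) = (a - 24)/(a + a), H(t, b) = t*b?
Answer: 82613/5 ≈ 16523.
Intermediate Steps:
H(t, b) = b*t
L(a) = (-24 + a)/(2*a) (L(a) = (-24 + a)/((2*a)) = (-24 + a)*(1/(2*a)) = (-24 + a)/(2*a))
82613/((H(2, q)*L(12))) = 82613/(((-5*2)*((½)*(-24 + 12)/12))) = 82613/((-5*(-12)/12)) = 82613/((-10*(-½))) = 82613/5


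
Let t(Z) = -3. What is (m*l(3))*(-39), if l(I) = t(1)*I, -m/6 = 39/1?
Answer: -82134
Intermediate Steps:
m = -234 (m = -234/1 = -234 ≈ -234.00)
l(I) = -3*I
(m*l(3))*(-39) = -(-702)*3*(-39) = -234*(-9)*(-39) = 2106*(-39) = -82134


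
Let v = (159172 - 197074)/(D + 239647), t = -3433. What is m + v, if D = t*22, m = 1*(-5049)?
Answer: -276228277/54707 ≈ -5049.2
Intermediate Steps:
m = -5049
D = -75526 (D = -3433*22 = -75526)
v = -12634/54707 (v = (159172 - 197074)/(-75526 + 239647) = -37902/164121 = -37902*1/164121 = -12634/54707 ≈ -0.23094)
m + v = -5049 - 12634/54707 = -276228277/54707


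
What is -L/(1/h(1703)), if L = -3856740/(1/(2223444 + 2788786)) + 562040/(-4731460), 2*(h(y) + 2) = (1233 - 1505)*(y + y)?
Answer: -2118370686117430309755036/236573 ≈ -8.9544e+18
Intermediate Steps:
h(y) = -2 - 272*y (h(y) = -2 + ((1233 - 1505)*(y + y))/2 = -2 + (-544*y)/2 = -2 - 272*y)
L = -4573161418851232702/236573 (L = -3856740/(1/5012230) + 562040*(-1/4731460) = -3856740/1/5012230 - 28102/236573 = -3856740*5012230 - 28102/236573 = -19330867930200 - 28102/236573 = -4573161418851232702/236573 ≈ -1.9331e+13)
-L/(1/h(1703)) = -(-4573161418851232702)/(236573*(1/(-2 - 272*1703))) = -(-4573161418851232702)/(236573*(1/(-2 - 463216))) = -(-4573161418851232702)/(236573*(1/(-463218))) = -(-4573161418851232702)/(236573*(-1/463218)) = -(-4573161418851232702)*(-463218)/236573 = -1*2118370686117430309755036/236573 = -2118370686117430309755036/236573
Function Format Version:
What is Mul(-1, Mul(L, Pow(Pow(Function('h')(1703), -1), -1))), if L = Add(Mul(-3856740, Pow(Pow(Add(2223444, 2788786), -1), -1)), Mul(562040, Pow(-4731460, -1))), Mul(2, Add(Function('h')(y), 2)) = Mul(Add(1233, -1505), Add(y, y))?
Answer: Rational(-2118370686117430309755036, 236573) ≈ -8.9544e+18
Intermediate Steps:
Function('h')(y) = Add(-2, Mul(-272, y)) (Function('h')(y) = Add(-2, Mul(Rational(1, 2), Mul(Add(1233, -1505), Add(y, y)))) = Add(-2, Mul(Rational(1, 2), Mul(-272, Mul(2, y)))) = Add(-2, Mul(Rational(1, 2), Mul(-544, y))) = Add(-2, Mul(-272, y)))
L = Rational(-4573161418851232702, 236573) (L = Add(Mul(-3856740, Pow(Pow(5012230, -1), -1)), Mul(562040, Rational(-1, 4731460))) = Add(Mul(-3856740, Pow(Rational(1, 5012230), -1)), Rational(-28102, 236573)) = Add(Mul(-3856740, 5012230), Rational(-28102, 236573)) = Add(-19330867930200, Rational(-28102, 236573)) = Rational(-4573161418851232702, 236573) ≈ -1.9331e+13)
Mul(-1, Mul(L, Pow(Pow(Function('h')(1703), -1), -1))) = Mul(-1, Mul(Rational(-4573161418851232702, 236573), Pow(Pow(Add(-2, Mul(-272, 1703)), -1), -1))) = Mul(-1, Mul(Rational(-4573161418851232702, 236573), Pow(Pow(Add(-2, -463216), -1), -1))) = Mul(-1, Mul(Rational(-4573161418851232702, 236573), Pow(Pow(-463218, -1), -1))) = Mul(-1, Mul(Rational(-4573161418851232702, 236573), Pow(Rational(-1, 463218), -1))) = Mul(-1, Mul(Rational(-4573161418851232702, 236573), -463218)) = Mul(-1, Rational(2118370686117430309755036, 236573)) = Rational(-2118370686117430309755036, 236573)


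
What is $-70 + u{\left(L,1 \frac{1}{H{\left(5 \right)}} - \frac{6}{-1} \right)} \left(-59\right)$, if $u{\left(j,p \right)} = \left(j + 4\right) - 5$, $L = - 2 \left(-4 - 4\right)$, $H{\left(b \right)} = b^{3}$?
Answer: $-955$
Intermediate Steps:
$L = 16$ ($L = \left(-2\right) \left(-8\right) = 16$)
$u{\left(j,p \right)} = -1 + j$ ($u{\left(j,p \right)} = \left(4 + j\right) - 5 = -1 + j$)
$-70 + u{\left(L,1 \frac{1}{H{\left(5 \right)}} - \frac{6}{-1} \right)} \left(-59\right) = -70 + \left(-1 + 16\right) \left(-59\right) = -70 + 15 \left(-59\right) = -70 - 885 = -955$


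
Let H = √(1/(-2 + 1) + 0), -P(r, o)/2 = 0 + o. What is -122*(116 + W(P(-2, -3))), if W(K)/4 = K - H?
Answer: -17080 + 488*I ≈ -17080.0 + 488.0*I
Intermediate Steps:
P(r, o) = -2*o (P(r, o) = -2*(0 + o) = -2*o)
H = I (H = √(1/(-1) + 0) = √(-1 + 0) = √(-1) = I ≈ 1.0*I)
W(K) = -4*I + 4*K (W(K) = 4*(K - I) = -4*I + 4*K)
-122*(116 + W(P(-2, -3))) = -122*(116 + (-4*I + 4*(-2*(-3)))) = -122*(116 + (-4*I + 4*6)) = -122*(116 + (-4*I + 24)) = -122*(116 + (24 - 4*I)) = -122*(140 - 4*I) = -17080 + 488*I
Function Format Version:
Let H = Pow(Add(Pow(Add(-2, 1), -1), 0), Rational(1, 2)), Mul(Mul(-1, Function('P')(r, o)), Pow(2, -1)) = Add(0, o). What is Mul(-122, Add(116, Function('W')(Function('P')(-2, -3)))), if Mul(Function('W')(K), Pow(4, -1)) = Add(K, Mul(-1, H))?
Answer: Add(-17080, Mul(488, I)) ≈ Add(-17080., Mul(488.00, I))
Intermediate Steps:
Function('P')(r, o) = Mul(-2, o) (Function('P')(r, o) = Mul(-2, Add(0, o)) = Mul(-2, o))
H = I (H = Pow(Add(Pow(-1, -1), 0), Rational(1, 2)) = Pow(Add(-1, 0), Rational(1, 2)) = Pow(-1, Rational(1, 2)) = I ≈ Mul(1.0000, I))
Function('W')(K) = Add(Mul(-4, I), Mul(4, K)) (Function('W')(K) = Mul(4, Add(K, Mul(-1, I))) = Add(Mul(-4, I), Mul(4, K)))
Mul(-122, Add(116, Function('W')(Function('P')(-2, -3)))) = Mul(-122, Add(116, Add(Mul(-4, I), Mul(4, Mul(-2, -3))))) = Mul(-122, Add(116, Add(Mul(-4, I), Mul(4, 6)))) = Mul(-122, Add(116, Add(Mul(-4, I), 24))) = Mul(-122, Add(116, Add(24, Mul(-4, I)))) = Mul(-122, Add(140, Mul(-4, I))) = Add(-17080, Mul(488, I))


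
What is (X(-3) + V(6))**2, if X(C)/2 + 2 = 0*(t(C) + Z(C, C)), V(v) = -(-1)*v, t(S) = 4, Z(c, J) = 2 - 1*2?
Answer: 4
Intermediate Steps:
Z(c, J) = 0 (Z(c, J) = 2 - 2 = 0)
V(v) = v
X(C) = -4 (X(C) = -4 + 2*(0*(4 + 0)) = -4 + 2*(0*4) = -4 + 2*0 = -4 + 0 = -4)
(X(-3) + V(6))**2 = (-4 + 6)**2 = 2**2 = 4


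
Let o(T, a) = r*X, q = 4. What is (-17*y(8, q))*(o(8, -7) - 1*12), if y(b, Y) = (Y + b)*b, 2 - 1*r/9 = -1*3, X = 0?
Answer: 19584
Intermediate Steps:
r = 45 (r = 18 - (-9)*3 = 18 - 9*(-3) = 18 + 27 = 45)
y(b, Y) = b*(Y + b)
o(T, a) = 0 (o(T, a) = 45*0 = 0)
(-17*y(8, q))*(o(8, -7) - 1*12) = (-136*(4 + 8))*(0 - 1*12) = (-136*12)*(0 - 12) = -17*96*(-12) = -1632*(-12) = 19584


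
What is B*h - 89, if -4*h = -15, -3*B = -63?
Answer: -41/4 ≈ -10.250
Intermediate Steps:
B = 21 (B = -⅓*(-63) = 21)
h = 15/4 (h = -¼*(-15) = 15/4 ≈ 3.7500)
B*h - 89 = 21*(15/4) - 89 = 315/4 - 89 = -41/4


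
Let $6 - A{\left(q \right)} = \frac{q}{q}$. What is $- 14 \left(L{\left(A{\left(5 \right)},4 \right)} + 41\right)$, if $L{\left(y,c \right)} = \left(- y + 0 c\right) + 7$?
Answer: $-602$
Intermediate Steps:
$A{\left(q \right)} = 5$ ($A{\left(q \right)} = 6 - \frac{q}{q} = 6 - 1 = 5$)
$L{\left(y,c \right)} = 7 - y$ ($L{\left(y,c \right)} = \left(- y + 0\right) + 7 = - y + 7 = 7 - y$)
$- 14 \left(L{\left(A{\left(5 \right)},4 \right)} + 41\right) = - 14 \left(\left(7 - 5\right) + 41\right) = - 14 \left(2 + 41\right) = \left(-14\right) 43 = -602$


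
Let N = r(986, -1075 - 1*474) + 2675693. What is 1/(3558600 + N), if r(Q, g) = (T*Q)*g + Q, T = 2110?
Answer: -1/3216397261 ≈ -3.1091e-10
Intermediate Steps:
r(Q, g) = Q + 2110*Q*g (r(Q, g) = (2110*Q)*g + Q = 2110*Q*g + Q = Q + 2110*Q*g)
N = -3219955861 (N = 986*(1 + 2110*(-1075 - 1*474)) + 2675693 = 986*(1 + 2110*(-1075 - 474)) + 2675693 = 986*(1 + 2110*(-1549)) + 2675693 = 986*(1 - 3268390) + 2675693 = 986*(-3268389) + 2675693 = -3222631554 + 2675693 = -3219955861)
1/(3558600 + N) = 1/(3558600 - 3219955861) = 1/(-3216397261) = -1/3216397261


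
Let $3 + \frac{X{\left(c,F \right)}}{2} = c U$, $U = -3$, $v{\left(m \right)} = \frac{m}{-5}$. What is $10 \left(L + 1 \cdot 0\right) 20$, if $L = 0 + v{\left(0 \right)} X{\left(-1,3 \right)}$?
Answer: $0$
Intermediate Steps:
$v{\left(m \right)} = - \frac{m}{5}$ ($v{\left(m \right)} = m \left(- \frac{1}{5}\right) = - \frac{m}{5}$)
$X{\left(c,F \right)} = -6 - 6 c$ ($X{\left(c,F \right)} = -6 + 2 c \left(-3\right) = -6 + 2 \left(- 3 c\right) = -6 - 6 c$)
$L = 0$ ($L = 0 + \left(- \frac{1}{5}\right) 0 \left(-6 - -6\right) = 0 + 0 \left(-6 + 6\right) = 0 + 0 \cdot 0 = 0 + 0 = 0$)
$10 \left(L + 1 \cdot 0\right) 20 = 10 \left(0 + 1 \cdot 0\right) 20 = 10 \left(0 + 0\right) 20 = 10 \cdot 0 \cdot 20 = 0 \cdot 20 = 0$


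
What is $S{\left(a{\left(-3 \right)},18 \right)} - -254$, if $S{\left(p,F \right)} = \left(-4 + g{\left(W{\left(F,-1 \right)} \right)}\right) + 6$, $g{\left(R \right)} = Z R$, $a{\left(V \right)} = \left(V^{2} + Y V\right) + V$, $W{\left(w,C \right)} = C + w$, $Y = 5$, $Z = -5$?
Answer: $171$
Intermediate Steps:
$a{\left(V \right)} = V^{2} + 6 V$ ($a{\left(V \right)} = \left(V^{2} + 5 V\right) + V = V^{2} + 6 V$)
$g{\left(R \right)} = - 5 R$
$S{\left(p,F \right)} = 7 - 5 F$ ($S{\left(p,F \right)} = \left(-4 - 5 \left(-1 + F\right)\right) + 6 = \left(-4 - \left(-5 + 5 F\right)\right) + 6 = \left(1 - 5 F\right) + 6 = 7 - 5 F$)
$S{\left(a{\left(-3 \right)},18 \right)} - -254 = \left(7 - 90\right) - -254 = \left(7 - 90\right) + 254 = -83 + 254 = 171$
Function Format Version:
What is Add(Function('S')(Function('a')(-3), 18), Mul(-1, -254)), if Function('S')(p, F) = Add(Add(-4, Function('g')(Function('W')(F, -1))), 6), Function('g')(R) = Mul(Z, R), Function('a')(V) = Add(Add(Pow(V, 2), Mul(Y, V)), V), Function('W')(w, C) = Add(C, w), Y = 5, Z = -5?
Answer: 171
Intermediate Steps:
Function('a')(V) = Add(Pow(V, 2), Mul(6, V)) (Function('a')(V) = Add(Add(Pow(V, 2), Mul(5, V)), V) = Add(Pow(V, 2), Mul(6, V)))
Function('g')(R) = Mul(-5, R)
Function('S')(p, F) = Add(7, Mul(-5, F)) (Function('S')(p, F) = Add(Add(-4, Mul(-5, Add(-1, F))), 6) = Add(Add(-4, Add(5, Mul(-5, F))), 6) = Add(Add(1, Mul(-5, F)), 6) = Add(7, Mul(-5, F)))
Add(Function('S')(Function('a')(-3), 18), Mul(-1, -254)) = Add(Add(7, Mul(-5, 18)), Mul(-1, -254)) = Add(Add(7, -90), 254) = Add(-83, 254) = 171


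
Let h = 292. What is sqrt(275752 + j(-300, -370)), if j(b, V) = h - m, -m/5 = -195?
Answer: sqrt(275069) ≈ 524.47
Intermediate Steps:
m = 975 (m = -5*(-195) = 975)
j(b, V) = -683 (j(b, V) = 292 - 1*975 = 292 - 975 = -683)
sqrt(275752 + j(-300, -370)) = sqrt(275752 - 683) = sqrt(275069)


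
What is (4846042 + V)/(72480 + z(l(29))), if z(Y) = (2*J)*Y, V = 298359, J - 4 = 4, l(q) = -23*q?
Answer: 5144401/61808 ≈ 83.232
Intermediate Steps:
J = 8 (J = 4 + 4 = 8)
z(Y) = 16*Y (z(Y) = (2*8)*Y = 16*Y)
(4846042 + V)/(72480 + z(l(29))) = (4846042 + 298359)/(72480 + 16*(-23*29)) = 5144401/(72480 + 16*(-667)) = 5144401/(72480 - 10672) = 5144401/61808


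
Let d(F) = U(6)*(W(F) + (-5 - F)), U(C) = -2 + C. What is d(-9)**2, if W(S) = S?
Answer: 400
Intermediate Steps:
d(F) = -20 (d(F) = (-2 + 6)*(F + (-5 - F)) = 4*(-5) = -20)
d(-9)**2 = (-20)**2 = 400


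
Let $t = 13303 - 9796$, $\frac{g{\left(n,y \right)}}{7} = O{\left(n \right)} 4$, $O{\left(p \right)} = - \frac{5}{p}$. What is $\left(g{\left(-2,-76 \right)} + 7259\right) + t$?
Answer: $10836$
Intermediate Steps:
$g{\left(n,y \right)} = - \frac{140}{n}$ ($g{\left(n,y \right)} = 7 - \frac{5}{n} 4 = 7 \left(- \frac{20}{n}\right) = - \frac{140}{n}$)
$t = 3507$
$\left(g{\left(-2,-76 \right)} + 7259\right) + t = \left(- \frac{140}{-2} + 7259\right) + 3507 = \left(\left(-140\right) \left(- \frac{1}{2}\right) + 7259\right) + 3507 = \left(70 + 7259\right) + 3507 = 7329 + 3507 = 10836$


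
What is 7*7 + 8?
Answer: 57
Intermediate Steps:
7*7 + 8 = 49 + 8 = 57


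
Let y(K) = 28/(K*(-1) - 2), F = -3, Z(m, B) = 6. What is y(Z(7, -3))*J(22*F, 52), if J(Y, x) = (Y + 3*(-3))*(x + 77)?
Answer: 67725/2 ≈ 33863.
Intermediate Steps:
J(Y, x) = (-9 + Y)*(77 + x) (J(Y, x) = (Y - 9)*(77 + x) = (-9 + Y)*(77 + x))
y(K) = 28/(-2 - K) (y(K) = 28/(-K - 2) = 28/(-2 - K))
y(Z(7, -3))*J(22*F, 52) = (-28/(2 + 6))*(-693 - 9*52 + 77*(22*(-3)) + (22*(-3))*52) = (-28/8)*(-693 - 468 + 77*(-66) - 66*52) = (-28*1/8)*(-693 - 468 - 5082 - 3432) = -7/2*(-9675) = 67725/2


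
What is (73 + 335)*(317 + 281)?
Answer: 243984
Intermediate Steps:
(73 + 335)*(317 + 281) = 408*598 = 243984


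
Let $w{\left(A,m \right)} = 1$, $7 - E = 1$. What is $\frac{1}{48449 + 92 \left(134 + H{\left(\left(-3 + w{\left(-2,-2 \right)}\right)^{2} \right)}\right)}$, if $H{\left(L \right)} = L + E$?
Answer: $\frac{1}{61697} \approx 1.6208 \cdot 10^{-5}$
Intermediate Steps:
$E = 6$ ($E = 7 - 1 = 6$)
$H{\left(L \right)} = 6 + L$ ($H{\left(L \right)} = L + 6 = 6 + L$)
$\frac{1}{48449 + 92 \left(134 + H{\left(\left(-3 + w{\left(-2,-2 \right)}\right)^{2} \right)}\right)} = \frac{1}{48449 + 92 \left(134 + \left(6 + \left(-3 + 1\right)^{2}\right)\right)} = \frac{1}{48449 + 92 \left(134 + \left(6 + \left(-2\right)^{2}\right)\right)} = \frac{1}{48449 + 92 \left(134 + \left(6 + 4\right)\right)} = \frac{1}{48449 + 92 \left(134 + 10\right)} = \frac{1}{48449 + 92 \cdot 144} = \frac{1}{48449 + 13248} = \frac{1}{61697}$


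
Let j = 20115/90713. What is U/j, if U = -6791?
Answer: -616031983/20115 ≈ -30626.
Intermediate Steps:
j = 20115/90713 (j = 20115*(1/90713) = 20115/90713 ≈ 0.22174)
U/j = -6791/20115/90713 = -6791*90713/20115 = -616031983/20115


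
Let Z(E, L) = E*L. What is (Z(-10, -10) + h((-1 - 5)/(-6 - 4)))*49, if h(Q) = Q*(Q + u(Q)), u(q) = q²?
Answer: 616028/125 ≈ 4928.2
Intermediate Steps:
h(Q) = Q*(Q + Q²)
(Z(-10, -10) + h((-1 - 5)/(-6 - 4)))*49 = (-10*(-10) + ((-1 - 5)/(-6 - 4))²*(1 + (-1 - 5)/(-6 - 4)))*49 = (100 + (-6/(-10))²*(1 - 6/(-10)))*49 = (100 + (-6*(-⅒))²*(1 - 6*(-⅒)))*49 = (100 + (⅗)²*(1 + ⅗))*49 = (100 + (9/25)*(8/5))*49 = (100 + 72/125)*49 = (12572/125)*49 = 616028/125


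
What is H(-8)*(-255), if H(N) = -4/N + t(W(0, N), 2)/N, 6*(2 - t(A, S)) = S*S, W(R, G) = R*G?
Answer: -85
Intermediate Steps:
W(R, G) = G*R
t(A, S) = 2 - S**2/6 (t(A, S) = 2 - S*S/6 = 2 - S**2/6)
H(N) = -8/(3*N) (H(N) = -4/N + (2 - 1/6*2**2)/N = -4/N + (2 - 1/6*4)/N = -4/N + (2 - 2/3)/N = -4/N + 4/(3*N) = -8/(3*N))
H(-8)*(-255) = -8/3/(-8)*(-255) = -8/3*(-1/8)*(-255) = (1/3)*(-255) = -85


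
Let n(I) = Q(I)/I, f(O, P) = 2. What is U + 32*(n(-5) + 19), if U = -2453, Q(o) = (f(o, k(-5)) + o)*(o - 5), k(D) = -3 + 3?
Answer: -2037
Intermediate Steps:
k(D) = 0
Q(o) = (-5 + o)*(2 + o) (Q(o) = (2 + o)*(o - 5) = (2 + o)*(-5 + o) = (-5 + o)*(2 + o))
n(I) = (-10 + I² - 3*I)/I
U + 32*(n(-5) + 19) = -2453 + 32*((-3 - 5 - 10/(-5)) + 19) = -2453 + 32*((-3 - 5 - 10*(-⅕)) + 19) = -2453 + 32*((-3 - 5 + 2) + 19) = -2453 + 32*(-6 + 19) = -2453 + 32*13 = -2453 + 416 = -2037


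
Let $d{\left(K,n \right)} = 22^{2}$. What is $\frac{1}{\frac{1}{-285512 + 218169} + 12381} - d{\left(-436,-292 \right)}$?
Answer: $- \frac{403546394745}{833773682} \approx -484.0$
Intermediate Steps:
$d{\left(K,n \right)} = 484$
$\frac{1}{\frac{1}{-285512 + 218169} + 12381} - d{\left(-436,-292 \right)} = \frac{1}{\frac{1}{-285512 + 218169} + 12381} - 484 = \frac{1}{\frac{1}{-67343} + 12381} - 484 = \frac{1}{- \frac{1}{67343} + 12381} - 484 = \frac{1}{\frac{833773682}{67343}} - 484 = \frac{67343}{833773682} - 484 = - \frac{403546394745}{833773682}$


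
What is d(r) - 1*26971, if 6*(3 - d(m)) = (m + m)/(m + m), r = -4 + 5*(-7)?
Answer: -161809/6 ≈ -26968.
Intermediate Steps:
r = -39 (r = -4 - 35 = -39)
d(m) = 17/6 (d(m) = 3 - (m + m)/(6*(m + m)) = 3 - 2*m/(6*(2*m)) = 3 - 2*m*1/(2*m)/6 = 3 - 1/6*1 = 3 - 1/6 = 17/6)
d(r) - 1*26971 = 17/6 - 1*26971 = 17/6 - 26971 = -161809/6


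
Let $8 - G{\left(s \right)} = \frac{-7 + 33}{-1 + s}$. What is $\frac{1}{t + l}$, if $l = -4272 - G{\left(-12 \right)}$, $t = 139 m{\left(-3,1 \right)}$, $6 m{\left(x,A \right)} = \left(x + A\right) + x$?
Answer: $- \frac{6}{26387} \approx -0.00022738$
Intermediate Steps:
$m{\left(x,A \right)} = \frac{x}{3} + \frac{A}{6}$ ($m{\left(x,A \right)} = \frac{\left(x + A\right) + x}{6} = \frac{\left(A + x\right) + x}{6} = \frac{A + 2 x}{6} = \frac{x}{3} + \frac{A}{6}$)
$G{\left(s \right)} = 8 - \frac{26}{-1 + s}$ ($G{\left(s \right)} = 8 - \frac{-7 + 33}{-1 + s} = 8 - \frac{26}{-1 + s}$)
$t = - \frac{695}{6}$ ($t = 139 \left(\frac{1}{3} \left(-3\right) + \frac{1}{6} \cdot 1\right) = 139 \left(-1 + \frac{1}{6}\right) = 139 \left(- \frac{5}{6}\right) = - \frac{695}{6} \approx -115.83$)
$l = -4282$ ($l = -4272 - \frac{2 \left(-17 + 4 \left(-12\right)\right)}{-1 - 12} = -4272 - \frac{2 \left(-17 - 48\right)}{-13} = -4272 - 2 \left(- \frac{1}{13}\right) \left(-65\right) = -4272 - 10 = -4282$)
$\frac{1}{t + l} = \frac{1}{- \frac{695}{6} - 4282} = \frac{1}{- \frac{26387}{6}} = - \frac{6}{26387}$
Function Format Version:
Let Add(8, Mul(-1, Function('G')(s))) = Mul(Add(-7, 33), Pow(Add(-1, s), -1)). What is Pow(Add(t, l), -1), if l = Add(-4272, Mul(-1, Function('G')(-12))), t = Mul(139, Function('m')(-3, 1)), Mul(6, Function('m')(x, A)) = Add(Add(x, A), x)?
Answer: Rational(-6, 26387) ≈ -0.00022738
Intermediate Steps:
Function('m')(x, A) = Add(Mul(Rational(1, 3), x), Mul(Rational(1, 6), A)) (Function('m')(x, A) = Mul(Rational(1, 6), Add(Add(x, A), x)) = Mul(Rational(1, 6), Add(Add(A, x), x)) = Mul(Rational(1, 6), Add(A, Mul(2, x))) = Add(Mul(Rational(1, 3), x), Mul(Rational(1, 6), A)))
Function('G')(s) = Add(8, Mul(-26, Pow(Add(-1, s), -1))) (Function('G')(s) = Add(8, Mul(-1, Mul(Add(-7, 33), Pow(Add(-1, s), -1)))) = Add(8, Mul(-1, Mul(26, Pow(Add(-1, s), -1)))) = Add(8, Mul(-26, Pow(Add(-1, s), -1))))
t = Rational(-695, 6) (t = Mul(139, Add(Mul(Rational(1, 3), -3), Mul(Rational(1, 6), 1))) = Mul(139, Add(-1, Rational(1, 6))) = Mul(139, Rational(-5, 6)) = Rational(-695, 6) ≈ -115.83)
l = -4282 (l = Add(-4272, Mul(-1, Mul(2, Pow(Add(-1, -12), -1), Add(-17, Mul(4, -12))))) = Add(-4272, Mul(-1, Mul(2, Pow(-13, -1), Add(-17, -48)))) = Add(-4272, Mul(-1, Mul(2, Rational(-1, 13), -65))) = Add(-4272, Mul(-1, 10)) = Add(-4272, -10) = -4282)
Pow(Add(t, l), -1) = Pow(Add(Rational(-695, 6), -4282), -1) = Pow(Rational(-26387, 6), -1) = Rational(-6, 26387)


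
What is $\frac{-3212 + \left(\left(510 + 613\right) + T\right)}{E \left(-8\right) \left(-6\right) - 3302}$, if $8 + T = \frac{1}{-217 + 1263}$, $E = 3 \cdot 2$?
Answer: $\frac{2193461}{3152644} \approx 0.69575$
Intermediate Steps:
$E = 6$
$T = - \frac{8367}{1046}$ ($T = -8 + \frac{1}{-217 + 1263} = -8 + \frac{1}{1046} = - \frac{8367}{1046} \approx -7.999$)
$\frac{-3212 + \left(\left(510 + 613\right) + T\right)}{E \left(-8\right) \left(-6\right) - 3302} = \frac{-3212 + \left(\left(510 + 613\right) - \frac{8367}{1046}\right)}{6 \left(-8\right) \left(-6\right) - 3302} = \frac{-3212 + \left(1123 - \frac{8367}{1046}\right)}{\left(-48\right) \left(-6\right) - 3302} = \frac{-3212 + \frac{1166291}{1046}}{288 - 3302} = - \frac{2193461}{1046 \left(-3014\right)} = \left(- \frac{2193461}{1046}\right) \left(- \frac{1}{3014}\right) = \frac{2193461}{3152644}$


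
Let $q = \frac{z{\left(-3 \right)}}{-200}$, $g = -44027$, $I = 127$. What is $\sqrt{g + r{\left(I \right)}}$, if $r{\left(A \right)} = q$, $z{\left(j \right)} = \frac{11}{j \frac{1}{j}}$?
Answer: $\frac{3 i \sqrt{1956758}}{20} \approx 209.83 i$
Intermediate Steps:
$z{\left(j \right)} = 11$ ($z{\left(j \right)} = \frac{11}{1} = 11 \cdot 1 = 11$)
$q = - \frac{11}{200}$ ($q = \frac{11}{-200} = 11 \left(- \frac{1}{200}\right) = - \frac{11}{200} \approx -0.055$)
$r{\left(A \right)} = - \frac{11}{200}$
$\sqrt{g + r{\left(I \right)}} = \sqrt{-44027 - \frac{11}{200}} = \sqrt{- \frac{8805411}{200}} = \frac{3 i \sqrt{1956758}}{20}$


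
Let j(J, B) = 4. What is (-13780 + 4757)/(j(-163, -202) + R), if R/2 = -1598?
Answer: 1289/456 ≈ 2.8268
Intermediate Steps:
R = -3196 (R = 2*(-1598) = -3196)
(-13780 + 4757)/(j(-163, -202) + R) = (-13780 + 4757)/(4 - 3196) = -9023/(-3192) = -9023*(-1/3192) = 1289/456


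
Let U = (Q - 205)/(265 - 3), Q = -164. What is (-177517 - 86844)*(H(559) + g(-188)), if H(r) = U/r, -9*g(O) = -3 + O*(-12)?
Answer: 29077347934465/439374 ≈ 6.6179e+7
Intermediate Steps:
U = -369/262 (U = (-164 - 205)/(265 - 3) = -369/262 ≈ -1.4084)
g(O) = 1/3 + 4*O/3 (g(O) = -(-3 + O*(-12))/9 = -(-3 - 12*O)/9 = 1/3 + 4*O/3)
H(r) = -369/(262*r)
(-177517 - 86844)*(H(559) + g(-188)) = (-177517 - 86844)*(-369/262/559 + (1/3 + (4/3)*(-188))) = -264361*(-369/262*1/559 + (1/3 - 752/3)) = -264361*(-369/146458 - 751/3) = -264361*(-109991065/439374) = 29077347934465/439374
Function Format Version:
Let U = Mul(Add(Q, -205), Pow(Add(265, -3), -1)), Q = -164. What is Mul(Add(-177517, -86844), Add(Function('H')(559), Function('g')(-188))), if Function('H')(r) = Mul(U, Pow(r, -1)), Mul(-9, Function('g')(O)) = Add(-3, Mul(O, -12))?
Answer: Rational(29077347934465, 439374) ≈ 6.6179e+7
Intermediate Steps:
U = Rational(-369, 262) (U = Mul(Add(-164, -205), Pow(Add(265, -3), -1)) = Mul(-369, Pow(262, -1)) = Mul(-369, Rational(1, 262)) = Rational(-369, 262) ≈ -1.4084)
Function('g')(O) = Add(Rational(1, 3), Mul(Rational(4, 3), O)) (Function('g')(O) = Mul(Rational(-1, 9), Add(-3, Mul(O, -12))) = Mul(Rational(-1, 9), Add(-3, Mul(-12, O))) = Add(Rational(1, 3), Mul(Rational(4, 3), O)))
Function('H')(r) = Mul(Rational(-369, 262), Pow(r, -1))
Mul(Add(-177517, -86844), Add(Function('H')(559), Function('g')(-188))) = Mul(Add(-177517, -86844), Add(Mul(Rational(-369, 262), Pow(559, -1)), Add(Rational(1, 3), Mul(Rational(4, 3), -188)))) = Mul(-264361, Add(Mul(Rational(-369, 262), Rational(1, 559)), Add(Rational(1, 3), Rational(-752, 3)))) = Mul(-264361, Add(Rational(-369, 146458), Rational(-751, 3))) = Mul(-264361, Rational(-109991065, 439374)) = Rational(29077347934465, 439374)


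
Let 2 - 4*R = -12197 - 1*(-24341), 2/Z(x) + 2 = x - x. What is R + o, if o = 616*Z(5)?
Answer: -7303/2 ≈ -3651.5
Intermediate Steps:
Z(x) = -1 (Z(x) = 2/(-2 + (x - x)) = 2/(-2 + 0) = 2/(-2) = 2*(-1/2) = -1)
R = -6071/2 (R = 1/2 - (-12197 - 1*(-24341))/4 = 1/2 - (-12197 + 24341)/4 = 1/2 - 1/4*12144 = 1/2 - 3036 = -6071/2 ≈ -3035.5)
o = -616 (o = 616*(-1) = -616)
R + o = -6071/2 - 616 = -7303/2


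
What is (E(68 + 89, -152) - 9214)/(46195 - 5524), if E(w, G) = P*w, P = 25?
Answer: -1763/13557 ≈ -0.13004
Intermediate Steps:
E(w, G) = 25*w
(E(68 + 89, -152) - 9214)/(46195 - 5524) = (25*(68 + 89) - 9214)/(46195 - 5524) = (25*157 - 9214)/40671 = (3925 - 9214)*(1/40671) = -5289*1/40671 = -1763/13557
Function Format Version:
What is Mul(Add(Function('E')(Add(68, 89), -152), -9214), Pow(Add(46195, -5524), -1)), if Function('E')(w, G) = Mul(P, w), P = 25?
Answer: Rational(-1763, 13557) ≈ -0.13004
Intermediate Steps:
Function('E')(w, G) = Mul(25, w)
Mul(Add(Function('E')(Add(68, 89), -152), -9214), Pow(Add(46195, -5524), -1)) = Mul(Add(Mul(25, Add(68, 89)), -9214), Pow(Add(46195, -5524), -1)) = Mul(Add(Mul(25, 157), -9214), Pow(40671, -1)) = Mul(Add(3925, -9214), Rational(1, 40671)) = Mul(-5289, Rational(1, 40671)) = Rational(-1763, 13557)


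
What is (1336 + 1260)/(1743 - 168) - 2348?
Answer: -3695504/1575 ≈ -2346.4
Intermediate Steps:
(1336 + 1260)/(1743 - 168) - 2348 = 2596/1575 - 2348 = -3695504/1575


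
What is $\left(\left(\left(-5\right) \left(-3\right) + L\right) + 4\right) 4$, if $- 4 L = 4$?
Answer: $72$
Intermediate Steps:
$L = -1$ ($L = \left(- \frac{1}{4}\right) 4 = -1$)
$\left(\left(\left(-5\right) \left(-3\right) + L\right) + 4\right) 4 = \left(\left(\left(-5\right) \left(-3\right) - 1\right) + 4\right) 4 = \left(\left(15 - 1\right) + 4\right) 4 = \left(14 + 4\right) 4 = 18 \cdot 4 = 72$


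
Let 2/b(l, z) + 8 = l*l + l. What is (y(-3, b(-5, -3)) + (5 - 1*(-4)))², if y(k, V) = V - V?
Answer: 81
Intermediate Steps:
b(l, z) = 2/(-8 + l + l²) (b(l, z) = 2/(-8 + (l*l + l)) = 2/(-8 + (l² + l)) = 2/(-8 + (l + l²)) = 2/(-8 + l + l²))
y(k, V) = 0
(y(-3, b(-5, -3)) + (5 - 1*(-4)))² = (0 + (5 - 1*(-4)))² = (0 + (5 + 4))² = (0 + 9)² = 9² = 81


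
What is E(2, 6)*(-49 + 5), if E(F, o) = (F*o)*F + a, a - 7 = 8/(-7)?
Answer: -9196/7 ≈ -1313.7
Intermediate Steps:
a = 41/7 (a = 7 + 8/(-7) = 7 + 8*(-1/7) = 7 - 8/7 = 41/7 ≈ 5.8571)
E(F, o) = 41/7 + o*F**2 (E(F, o) = (F*o)*F + 41/7 = o*F**2 + 41/7 = 41/7 + o*F**2)
E(2, 6)*(-49 + 5) = (41/7 + 6*2**2)*(-49 + 5) = (41/7 + 6*4)*(-44) = (41/7 + 24)*(-44) = (209/7)*(-44) = -9196/7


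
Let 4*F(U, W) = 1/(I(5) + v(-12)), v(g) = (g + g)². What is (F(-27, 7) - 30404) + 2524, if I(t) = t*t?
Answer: -67023519/2404 ≈ -27880.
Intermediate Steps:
v(g) = 4*g² (v(g) = (2*g)² = 4*g²)
I(t) = t²
F(U, W) = 1/2404 (F(U, W) = 1/(4*(5² + 4*(-12)²)) = 1/(4*(25 + 4*144)) = 1/(4*(25 + 576)) = (¼)/601 = (¼)*(1/601) = 1/2404)
(F(-27, 7) - 30404) + 2524 = (1/2404 - 30404) + 2524 = -73091215/2404 + 2524 = -67023519/2404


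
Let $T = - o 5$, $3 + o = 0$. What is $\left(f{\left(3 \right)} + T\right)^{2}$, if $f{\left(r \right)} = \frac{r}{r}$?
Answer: $256$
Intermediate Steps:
$o = -3$ ($o = -3 + 0 = -3$)
$f{\left(r \right)} = 1$
$T = 15$ ($T = \left(-1\right) \left(-3\right) 5 = 3 \cdot 5 = 15$)
$\left(f{\left(3 \right)} + T\right)^{2} = \left(1 + 15\right)^{2} = 16^{2} = 256$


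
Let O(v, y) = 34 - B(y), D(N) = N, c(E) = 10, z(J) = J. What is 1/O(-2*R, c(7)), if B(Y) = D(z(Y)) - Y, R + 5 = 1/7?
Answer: 1/34 ≈ 0.029412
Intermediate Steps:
R = -34/7 (R = -5 + 1/7 = -5 + ⅐ = -34/7 ≈ -4.8571)
B(Y) = 0 (B(Y) = Y - Y = 0)
O(v, y) = 34 (O(v, y) = 34 - 1*0 = 34 + 0 = 34)
1/O(-2*R, c(7)) = 1/34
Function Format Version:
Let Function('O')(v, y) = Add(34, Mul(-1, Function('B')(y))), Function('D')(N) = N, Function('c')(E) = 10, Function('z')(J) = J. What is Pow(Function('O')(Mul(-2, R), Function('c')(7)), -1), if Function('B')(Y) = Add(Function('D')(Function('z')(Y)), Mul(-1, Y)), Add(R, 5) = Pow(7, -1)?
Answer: Rational(1, 34) ≈ 0.029412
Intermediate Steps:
R = Rational(-34, 7) (R = Add(-5, Pow(7, -1)) = Add(-5, Rational(1, 7)) = Rational(-34, 7) ≈ -4.8571)
Function('B')(Y) = 0 (Function('B')(Y) = Add(Y, Mul(-1, Y)) = 0)
Function('O')(v, y) = 34 (Function('O')(v, y) = Add(34, Mul(-1, 0)) = Add(34, 0) = 34)
Pow(Function('O')(Mul(-2, R), Function('c')(7)), -1) = Pow(34, -1) = Rational(1, 34)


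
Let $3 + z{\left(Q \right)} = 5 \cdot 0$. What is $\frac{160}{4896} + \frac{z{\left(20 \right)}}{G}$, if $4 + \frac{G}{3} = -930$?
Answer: $\frac{4823}{142902} \approx 0.03375$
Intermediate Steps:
$G = -2802$ ($G = -12 + 3 \left(-930\right) = -12 - 2790 = -2802$)
$z{\left(Q \right)} = -3$ ($z{\left(Q \right)} = -3 + 5 \cdot 0 = -3 + 0 = -3$)
$\frac{160}{4896} + \frac{z{\left(20 \right)}}{G} = \frac{160}{4896} - \frac{3}{-2802} = 160 \cdot \frac{1}{4896} - - \frac{1}{934} = \frac{5}{153} + \frac{1}{934} = \frac{4823}{142902}$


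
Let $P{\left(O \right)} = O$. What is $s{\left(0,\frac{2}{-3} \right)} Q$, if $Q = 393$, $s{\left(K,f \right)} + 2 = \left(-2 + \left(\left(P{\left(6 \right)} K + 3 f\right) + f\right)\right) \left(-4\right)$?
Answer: $6550$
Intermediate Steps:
$s{\left(K,f \right)} = 6 - 24 K - 16 f$ ($s{\left(K,f \right)} = -2 + \left(-2 + \left(\left(6 K + 3 f\right) + f\right)\right) \left(-4\right) = -2 + \left(-2 + \left(\left(3 f + 6 K\right) + f\right)\right) \left(-4\right) = -2 + \left(-2 + \left(4 f + 6 K\right)\right) \left(-4\right) = -2 + \left(-2 + 4 f + 6 K\right) \left(-4\right) = -2 - \left(-8 + 16 f + 24 K\right) = 6 - 24 K - 16 f$)
$s{\left(0,\frac{2}{-3} \right)} Q = \left(6 - 0 - 16 \frac{2}{-3}\right) 393 = \left(6 + 0 - 16 \cdot 2 \left(- \frac{1}{3}\right)\right) 393 = \left(6 + 0 - - \frac{32}{3}\right) 393 = \left(6 + 0 + \frac{32}{3}\right) 393 = \frac{50}{3} \cdot 393 = 6550$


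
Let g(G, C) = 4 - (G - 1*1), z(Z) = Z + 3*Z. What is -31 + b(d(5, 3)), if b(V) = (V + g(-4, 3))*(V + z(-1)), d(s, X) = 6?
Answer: -1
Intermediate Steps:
z(Z) = 4*Z
g(G, C) = 5 - G (g(G, C) = 4 - (G - 1) = 4 - (-1 + G) = 4 + (1 - G) = 5 - G)
b(V) = (-4 + V)*(9 + V) (b(V) = (V + (5 - 1*(-4)))*(V + 4*(-1)) = (V + (5 + 4))*(V - 4) = (V + 9)*(-4 + V) = (9 + V)*(-4 + V) = (-4 + V)*(9 + V))
-31 + b(d(5, 3)) = -31 + (-36 + 6² + 5*6) = -31 + (-36 + 36 + 30) = -31 + 30 = -1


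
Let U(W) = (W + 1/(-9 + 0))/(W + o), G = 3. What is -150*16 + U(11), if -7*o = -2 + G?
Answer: -820457/342 ≈ -2399.0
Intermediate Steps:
o = -⅐ (o = -(-2 + 3)/7 = -⅐*1 = -⅐ ≈ -0.14286)
U(W) = (-⅑ + W)/(-⅐ + W) (U(W) = (W + 1/(-9 + 0))/(W - ⅐) = (W + 1/(-9))/(-⅐ + W) = (W - ⅑)/(-⅐ + W) = (-⅑ + W)/(-⅐ + W))
-150*16 + U(11) = -150*16 + 7*(-1 + 9*11)/(9*(-1 + 7*11)) = -2400 + 7*(-1 + 99)/(9*(-1 + 77)) = -2400 + (7/9)*98/76 = -2400 + (7/9)*(1/76)*98 = -2400 + 343/342 = -820457/342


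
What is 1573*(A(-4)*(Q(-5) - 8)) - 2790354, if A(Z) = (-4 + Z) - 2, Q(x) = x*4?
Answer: -2349914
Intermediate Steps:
Q(x) = 4*x
A(Z) = -6 + Z
1573*(A(-4)*(Q(-5) - 8)) - 2790354 = 1573*((-6 - 4)*(4*(-5) - 8)) - 2790354 = 1573*(-10*(-20 - 8)) - 2790354 = 1573*(-10*(-28)) - 2790354 = 1573*280 - 2790354 = 440440 - 2790354 = -2349914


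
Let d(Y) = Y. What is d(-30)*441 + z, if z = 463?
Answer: -12767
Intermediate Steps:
d(-30)*441 + z = -30*441 + 463 = -13230 + 463 = -12767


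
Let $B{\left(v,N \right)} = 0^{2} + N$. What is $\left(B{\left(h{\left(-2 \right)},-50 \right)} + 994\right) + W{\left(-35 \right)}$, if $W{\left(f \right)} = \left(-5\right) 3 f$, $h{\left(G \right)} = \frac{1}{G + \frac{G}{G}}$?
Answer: $1469$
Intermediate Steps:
$h{\left(G \right)} = \frac{1}{1 + G}$ ($h{\left(G \right)} = \frac{1}{G + 1} = \frac{1}{1 + G}$)
$W{\left(f \right)} = - 15 f$
$B{\left(v,N \right)} = N$ ($B{\left(v,N \right)} = 0 + N = N$)
$\left(B{\left(h{\left(-2 \right)},-50 \right)} + 994\right) + W{\left(-35 \right)} = \left(-50 + 994\right) - -525 = 944 + 525 = 1469$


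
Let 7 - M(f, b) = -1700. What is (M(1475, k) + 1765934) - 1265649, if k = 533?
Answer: 501992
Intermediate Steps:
M(f, b) = 1707 (M(f, b) = 7 - 1*(-1700) = 7 + 1700 = 1707)
(M(1475, k) + 1765934) - 1265649 = (1707 + 1765934) - 1265649 = 1767641 - 1265649 = 501992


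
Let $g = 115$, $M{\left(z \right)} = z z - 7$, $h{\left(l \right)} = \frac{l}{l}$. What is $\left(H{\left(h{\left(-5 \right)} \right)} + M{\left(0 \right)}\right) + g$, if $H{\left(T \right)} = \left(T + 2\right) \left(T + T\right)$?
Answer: $114$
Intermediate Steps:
$h{\left(l \right)} = 1$
$M{\left(z \right)} = -7 + z^{2}$ ($M{\left(z \right)} = z^{2} - 7 = -7 + z^{2}$)
$H{\left(T \right)} = 2 T \left(2 + T\right)$ ($H{\left(T \right)} = \left(2 + T\right) 2 T = 2 T \left(2 + T\right)$)
$\left(H{\left(h{\left(-5 \right)} \right)} + M{\left(0 \right)}\right) + g = \left(2 \cdot 1 \left(2 + 1\right) - \left(7 - 0^{2}\right)\right) + 115 = \left(2 \cdot 1 \cdot 3 + \left(-7 + 0\right)\right) + 115 = \left(6 - 7\right) + 115 = -1 + 115 = 114$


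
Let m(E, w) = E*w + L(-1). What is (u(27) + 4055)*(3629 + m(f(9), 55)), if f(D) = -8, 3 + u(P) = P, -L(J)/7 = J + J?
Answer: 13065037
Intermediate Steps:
L(J) = -14*J (L(J) = -7*(J + J) = -14*J)
u(P) = -3 + P
m(E, w) = 14 + E*w (m(E, w) = E*w - 14*(-1) = E*w + 14 = 14 + E*w)
(u(27) + 4055)*(3629 + m(f(9), 55)) = ((-3 + 27) + 4055)*(3629 + (14 - 8*55)) = (24 + 4055)*(3629 + (14 - 440)) = 4079*(3629 - 426) = 4079*3203 = 13065037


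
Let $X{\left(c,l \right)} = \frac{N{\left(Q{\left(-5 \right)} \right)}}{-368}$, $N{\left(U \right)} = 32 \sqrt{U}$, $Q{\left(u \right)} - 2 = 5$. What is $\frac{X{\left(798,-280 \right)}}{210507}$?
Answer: $- \frac{2 \sqrt{7}}{4841661} \approx -1.0929 \cdot 10^{-6}$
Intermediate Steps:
$Q{\left(u \right)} = 7$ ($Q{\left(u \right)} = 2 + 5 = 7$)
$X{\left(c,l \right)} = - \frac{2 \sqrt{7}}{23}$ ($X{\left(c,l \right)} = \frac{32 \sqrt{7}}{-368} = 32 \sqrt{7} \left(- \frac{1}{368}\right) = - \frac{2 \sqrt{7}}{23}$)
$\frac{X{\left(798,-280 \right)}}{210507} = \frac{\left(- \frac{2}{23}\right) \sqrt{7}}{210507} = - \frac{2 \sqrt{7}}{23} \cdot \frac{1}{210507} = - \frac{2 \sqrt{7}}{4841661}$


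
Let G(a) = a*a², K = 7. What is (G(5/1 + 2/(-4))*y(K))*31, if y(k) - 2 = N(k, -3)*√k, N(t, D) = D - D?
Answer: 22599/4 ≈ 5649.8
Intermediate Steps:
N(t, D) = 0
G(a) = a³
y(k) = 2 (y(k) = 2 + 0*√k = 2 + 0 = 2)
(G(5/1 + 2/(-4))*y(K))*31 = ((5/1 + 2/(-4))³*2)*31 = ((5*1 + 2*(-¼))³*2)*31 = ((5 - ½)³*2)*31 = ((9/2)³*2)*31 = ((729/8)*2)*31 = (729/4)*31 = 22599/4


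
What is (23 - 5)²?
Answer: 324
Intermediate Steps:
(23 - 5)² = 18² = 324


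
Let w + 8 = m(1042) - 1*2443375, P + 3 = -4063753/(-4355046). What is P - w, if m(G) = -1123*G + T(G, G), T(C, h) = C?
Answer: 15732625158937/4355046 ≈ 3.6125e+6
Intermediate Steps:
P = -9001385/4355046 (P = -3 - 4063753/(-4355046) = -3 - 4063753*(-1/4355046) = -3 + 4063753/4355046 = -9001385/4355046 ≈ -2.0669)
m(G) = -1122*G (m(G) = -1123*G + G = -1122*G)
w = -3612507 (w = -8 + (-1122*1042 - 1*2443375) = -8 + (-1169124 - 2443375) = -8 - 3612499 = -3612507)
P - w = -9001385/4355046 - 1*(-3612507) = -9001385/4355046 + 3612507 = 15732625158937/4355046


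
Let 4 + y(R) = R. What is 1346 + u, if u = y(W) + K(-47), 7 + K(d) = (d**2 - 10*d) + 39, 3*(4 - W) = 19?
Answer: 12152/3 ≈ 4050.7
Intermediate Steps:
W = -7/3 (W = 4 - 1/3*19 = 4 - 19/3 = -7/3 ≈ -2.3333)
K(d) = 32 + d**2 - 10*d (K(d) = -7 + ((d**2 - 10*d) + 39) = -7 + (39 + d**2 - 10*d) = 32 + d**2 - 10*d)
y(R) = -4 + R
u = 8114/3 (u = (-4 - 7/3) + (32 + (-47)**2 - 10*(-47)) = -19/3 + (32 + 2209 + 470) = -19/3 + 2711 = 8114/3 ≈ 2704.7)
1346 + u = 1346 + 8114/3 = 12152/3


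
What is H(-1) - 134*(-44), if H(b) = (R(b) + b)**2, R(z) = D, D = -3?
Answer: 5912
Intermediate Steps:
R(z) = -3
H(b) = (-3 + b)**2
H(-1) - 134*(-44) = (-3 - 1)**2 - 134*(-44) = (-4)**2 + 5896 = 16 + 5896 = 5912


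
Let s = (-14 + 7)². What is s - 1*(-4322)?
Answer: 4371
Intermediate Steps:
s = 49 (s = (-7)² = 49)
s - 1*(-4322) = 49 - 1*(-4322) = 49 + 4322 = 4371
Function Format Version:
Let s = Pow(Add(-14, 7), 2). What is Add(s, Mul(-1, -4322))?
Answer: 4371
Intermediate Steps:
s = 49 (s = Pow(-7, 2) = 49)
Add(s, Mul(-1, -4322)) = Add(49, Mul(-1, -4322)) = Add(49, 4322) = 4371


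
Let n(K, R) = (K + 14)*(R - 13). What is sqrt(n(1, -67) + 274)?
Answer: I*sqrt(926) ≈ 30.43*I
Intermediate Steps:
n(K, R) = (-13 + R)*(14 + K) (n(K, R) = (14 + K)*(-13 + R) = (-13 + R)*(14 + K))
sqrt(n(1, -67) + 274) = sqrt((-182 - 13*1 + 14*(-67) + 1*(-67)) + 274) = sqrt((-182 - 13 - 938 - 67) + 274) = sqrt(-1200 + 274) = sqrt(-926) = I*sqrt(926)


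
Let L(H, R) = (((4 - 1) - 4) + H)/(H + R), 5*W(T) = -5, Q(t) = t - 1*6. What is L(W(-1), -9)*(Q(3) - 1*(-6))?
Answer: ⅗ ≈ 0.60000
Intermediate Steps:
Q(t) = -6 + t (Q(t) = t - 6 = -6 + t)
W(T) = -1 (W(T) = (⅕)*(-5) = -1)
L(H, R) = (-1 + H)/(H + R) (L(H, R) = ((3 - 4) + H)/(H + R) = (-1 + H)/(H + R))
L(W(-1), -9)*(Q(3) - 1*(-6)) = ((-1 - 1)/(-1 - 9))*((-6 + 3) - 1*(-6)) = (-2/(-10))*(-3 + 6) = -⅒*(-2)*3 = (⅕)*3 = ⅗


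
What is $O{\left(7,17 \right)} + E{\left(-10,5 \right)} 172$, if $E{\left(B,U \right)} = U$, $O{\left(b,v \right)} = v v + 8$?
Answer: $1157$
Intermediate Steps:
$O{\left(b,v \right)} = 8 + v^{2}$ ($O{\left(b,v \right)} = v^{2} + 8 = 8 + v^{2}$)
$O{\left(7,17 \right)} + E{\left(-10,5 \right)} 172 = \left(8 + 17^{2}\right) + 5 \cdot 172 = \left(8 + 289\right) + 860 = 297 + 860 = 1157$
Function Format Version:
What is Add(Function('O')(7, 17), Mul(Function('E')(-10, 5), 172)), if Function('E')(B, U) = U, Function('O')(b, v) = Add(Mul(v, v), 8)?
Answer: 1157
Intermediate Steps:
Function('O')(b, v) = Add(8, Pow(v, 2)) (Function('O')(b, v) = Add(Pow(v, 2), 8) = Add(8, Pow(v, 2)))
Add(Function('O')(7, 17), Mul(Function('E')(-10, 5), 172)) = Add(Add(8, Pow(17, 2)), Mul(5, 172)) = Add(Add(8, 289), 860) = Add(297, 860) = 1157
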